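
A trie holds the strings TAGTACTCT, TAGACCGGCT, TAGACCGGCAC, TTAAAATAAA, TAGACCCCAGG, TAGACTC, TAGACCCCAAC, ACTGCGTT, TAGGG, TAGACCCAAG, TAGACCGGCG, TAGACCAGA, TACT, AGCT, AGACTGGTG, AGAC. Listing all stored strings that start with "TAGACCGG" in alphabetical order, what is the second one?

Words with prefix "TAGACCGG", in lexicographic order: "TAGACCGGCAC", "TAGACCGGCG", "TAGACCGGCT"
The 2nd is TAGACCGGCG.

TAGACCGGCG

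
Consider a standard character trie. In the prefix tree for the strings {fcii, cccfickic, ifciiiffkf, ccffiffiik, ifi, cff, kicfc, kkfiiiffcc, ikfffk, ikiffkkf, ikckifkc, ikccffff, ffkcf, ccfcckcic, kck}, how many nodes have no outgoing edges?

15

Leaves are exactly the stored words that no other stored word extends.
Those words: "cccfickic", "ccfcckcic", "ccffiffiik", "cff", "fcii", "ffkcf", "ifciiiffkf", "ifi", "ikccffff", "ikckifkc", "ikfffk", "ikiffkkf", "kck", "kicfc", "kkfiiiffcc"
Leaf count: 15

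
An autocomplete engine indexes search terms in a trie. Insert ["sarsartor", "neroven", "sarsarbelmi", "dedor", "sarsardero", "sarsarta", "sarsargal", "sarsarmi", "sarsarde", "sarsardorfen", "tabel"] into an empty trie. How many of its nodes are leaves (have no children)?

10

Leaves are exactly the stored words that no other stored word extends.
Those words: "dedor", "neroven", "sarsarbelmi", "sarsardero", "sarsardorfen", "sarsargal", "sarsarmi", "sarsarta", "sarsartor", "tabel"
Leaf count: 10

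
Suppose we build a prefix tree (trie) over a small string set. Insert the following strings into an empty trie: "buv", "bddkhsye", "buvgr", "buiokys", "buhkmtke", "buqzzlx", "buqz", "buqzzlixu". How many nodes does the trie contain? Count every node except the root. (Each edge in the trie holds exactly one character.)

Insert word by word; a character creates a node only if that edge doesn't already exist:
  "buv" → 3 new (b, u, v)
  "bddkhsye" → prefix "b" already present; 7 new (d, d, k, h, s, y, e)
  "buvgr" → prefix "buv" already present; 2 new (g, r)
  "buiokys" → prefix "bu" already present; 5 new (i, o, k, y, s)
  "buhkmtke" → prefix "bu" already present; 6 new (h, k, m, t, k, e)
  "buqzzlx" → prefix "bu" already present; 5 new (q, z, z, l, x)
  "buqz" → prefix "buqz" already present; 0 new (none)
  "buqzzlixu" → prefix "buqzzl" already present; 3 new (i, x, u)
Total nodes = 3 + 7 + 2 + 5 + 6 + 5 + 0 + 3 = 31

31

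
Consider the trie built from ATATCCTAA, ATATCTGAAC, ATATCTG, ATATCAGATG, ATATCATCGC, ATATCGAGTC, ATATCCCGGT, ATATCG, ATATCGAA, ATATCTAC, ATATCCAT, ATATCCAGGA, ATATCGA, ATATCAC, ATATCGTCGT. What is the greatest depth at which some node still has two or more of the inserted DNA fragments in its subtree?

7

Look for the deepest trie node that still has at least two words in its subtree.
e.g. "ATATCCAGGA" and "ATATCCAT" share the prefix "ATATCCA" of length 7; no pair shares a longer one.
Longest shared-prefix length: 7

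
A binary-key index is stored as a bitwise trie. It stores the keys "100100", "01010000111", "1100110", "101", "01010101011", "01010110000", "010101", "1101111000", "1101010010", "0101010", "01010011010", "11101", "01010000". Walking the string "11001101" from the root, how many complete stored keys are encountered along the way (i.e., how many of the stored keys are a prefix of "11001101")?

1

Check each prefix of "11001101" against the stored set — each match is an end-marker on the path.
Prefixes of the query that are stored words: "1100110"
Count: 1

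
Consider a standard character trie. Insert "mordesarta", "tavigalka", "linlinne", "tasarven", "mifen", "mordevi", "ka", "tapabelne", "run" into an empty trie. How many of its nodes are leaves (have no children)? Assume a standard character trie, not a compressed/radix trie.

A leaf is a node with no children — equivalently, the end of a word that is not a proper prefix of any other stored word.
Those words: "ka", "linlinne", "mifen", "mordesarta", "mordevi", "run", "tapabelne", "tasarven", "tavigalka"
Leaf count: 9

9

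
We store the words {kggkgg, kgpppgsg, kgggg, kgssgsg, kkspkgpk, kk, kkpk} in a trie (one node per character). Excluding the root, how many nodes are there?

Insert word by word; a character creates a node only if that edge doesn't already exist:
  "kggkgg" → 6 new (k, g, g, k, g, g)
  "kgpppgsg" → prefix "kg" already present; 6 new (p, p, p, g, s, g)
  "kgggg" → prefix "kgg" already present; 2 new (g, g)
  "kgssgsg" → prefix "kg" already present; 5 new (s, s, g, s, g)
  "kkspkgpk" → prefix "k" already present; 7 new (k, s, p, k, g, p, k)
  "kk" → prefix "kk" already present; 0 new (none)
  "kkpk" → prefix "kk" already present; 2 new (p, k)
Total nodes = 6 + 6 + 2 + 5 + 7 + 0 + 2 = 28

28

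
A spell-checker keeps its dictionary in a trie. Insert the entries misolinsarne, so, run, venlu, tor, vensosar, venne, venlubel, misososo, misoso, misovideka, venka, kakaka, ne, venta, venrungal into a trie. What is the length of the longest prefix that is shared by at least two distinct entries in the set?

6

The deepest shared node is where two words last agree before diverging.
"misoso" and "misososo" agree on "misoso" (6 characters) before diverging; nothing deeper is shared.
Longest shared-prefix length: 6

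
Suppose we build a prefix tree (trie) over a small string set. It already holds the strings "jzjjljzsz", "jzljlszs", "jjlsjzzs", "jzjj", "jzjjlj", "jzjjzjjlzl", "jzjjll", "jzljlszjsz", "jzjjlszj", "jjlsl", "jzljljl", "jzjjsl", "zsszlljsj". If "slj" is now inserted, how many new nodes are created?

No existing word starts with "s", so every character of "slj" needs a new node.
3 − 0 = 3 new nodes.

3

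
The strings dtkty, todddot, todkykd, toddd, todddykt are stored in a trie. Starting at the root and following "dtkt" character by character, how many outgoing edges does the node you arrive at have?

Walk "dtkt" from the root, arriving at one node.
Characters that immediately follow "dtkt" among the stored strings: {y}.
That node has 1 child edge.

1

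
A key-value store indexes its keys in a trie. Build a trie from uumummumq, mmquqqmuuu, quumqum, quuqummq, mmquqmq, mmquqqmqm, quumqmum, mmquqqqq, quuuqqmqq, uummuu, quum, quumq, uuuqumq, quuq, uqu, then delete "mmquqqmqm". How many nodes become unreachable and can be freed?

Walk "mmquqqmqm" from the leaf back toward the root, removing each node that no remaining word uses.
The suffix "qm" (2 nodes) is used only by "mmquqqmqm"; the node for "mmquqqm" still has the child "u", so pruning stops there.
Nodes removed: 2

2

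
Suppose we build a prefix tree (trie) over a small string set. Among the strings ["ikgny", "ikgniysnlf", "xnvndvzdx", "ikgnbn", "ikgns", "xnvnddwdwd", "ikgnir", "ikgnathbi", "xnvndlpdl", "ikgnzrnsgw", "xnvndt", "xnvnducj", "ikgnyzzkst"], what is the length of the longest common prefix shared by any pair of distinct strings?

Equivalently: take the maximum, over all pairs, of their longest common prefix length.
e.g. "ikgnir" and "ikgniysnlf" share the prefix "ikgni" of length 5; no pair shares a longer one.
Longest shared-prefix length: 5

5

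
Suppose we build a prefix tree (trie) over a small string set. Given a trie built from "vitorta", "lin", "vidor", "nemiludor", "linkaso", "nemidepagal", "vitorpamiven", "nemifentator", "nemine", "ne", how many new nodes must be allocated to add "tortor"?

6

Nothing in the trie begins with "t"; the whole of "tortor" is new.
6 − 0 = 6 new nodes.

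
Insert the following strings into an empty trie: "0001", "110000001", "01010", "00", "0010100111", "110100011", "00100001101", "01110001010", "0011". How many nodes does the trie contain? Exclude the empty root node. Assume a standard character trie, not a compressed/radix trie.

Insert word by word; a character creates a node only if that edge doesn't already exist:
  "0001" → 4 new (0, 0, 0, 1)
  "110000001" → 9 new (1, 1, 0, 0, 0, 0, 0, 0, 1)
  "01010" → prefix "0" already present; 4 new (1, 0, 1, 0)
  "00" → prefix "00" already present; 0 new (none)
  "0010100111" → prefix "00" already present; 8 new (1, 0, 1, 0, 0, 1, 1, 1)
  "110100011" → prefix "110" already present; 6 new (1, 0, 0, 0, 1, 1)
  "00100001101" → prefix "0010" already present; 7 new (0, 0, 0, 1, 1, 0, 1)
  "01110001010" → prefix "01" already present; 9 new (1, 1, 0, 0, 0, 1, 0, 1, 0)
  "0011" → prefix "001" already present; 1 new (1)
Total nodes = 4 + 9 + 4 + 0 + 8 + 6 + 7 + 9 + 1 = 48

48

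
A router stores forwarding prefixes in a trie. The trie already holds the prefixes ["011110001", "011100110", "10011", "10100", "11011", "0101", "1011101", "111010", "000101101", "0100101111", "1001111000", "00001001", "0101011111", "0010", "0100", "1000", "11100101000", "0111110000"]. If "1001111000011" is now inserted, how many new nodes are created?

Walking "1001111000011" from the root, the first 10 characters ("1001111000") follow existing edges; "0" is the first miss.
Each of the 3 remaining characters creates one node.

3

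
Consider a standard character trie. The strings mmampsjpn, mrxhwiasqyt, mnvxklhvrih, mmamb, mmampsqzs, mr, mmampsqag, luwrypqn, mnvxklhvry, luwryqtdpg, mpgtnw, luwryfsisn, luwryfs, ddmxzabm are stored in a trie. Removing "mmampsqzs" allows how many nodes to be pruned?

Walk "mmampsqzs" from the leaf back toward the root, removing each node that no remaining word uses.
The suffix "zs" (2 nodes) is used only by "mmampsqzs"; the node for "mmampsq" still has the child "a", so pruning stops there.
Nodes removed: 2

2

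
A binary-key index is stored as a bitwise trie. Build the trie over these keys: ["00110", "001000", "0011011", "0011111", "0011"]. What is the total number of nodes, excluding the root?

13

Count nodes per top-level branch (shared prefixes stored once):
  '0'-branch (001000, 0011, 00110, 0011011, 0011111): 13 nodes
Sum: 13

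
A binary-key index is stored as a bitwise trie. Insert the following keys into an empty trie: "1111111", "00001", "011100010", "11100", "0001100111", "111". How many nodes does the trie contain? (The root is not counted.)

29

Insert word by word; a character creates a node only if that edge doesn't already exist:
  "1111111" → 7 new (1, 1, 1, 1, 1, 1, 1)
  "00001" → 5 new (0, 0, 0, 0, 1)
  "011100010" → prefix "0" already present; 8 new (1, 1, 1, 0, 0, 0, 1, 0)
  "11100" → prefix "111" already present; 2 new (0, 0)
  "0001100111" → prefix "000" already present; 7 new (1, 1, 0, 0, 1, 1, 1)
  "111" → prefix "111" already present; 0 new (none)
Total nodes = 7 + 5 + 8 + 2 + 7 + 0 = 29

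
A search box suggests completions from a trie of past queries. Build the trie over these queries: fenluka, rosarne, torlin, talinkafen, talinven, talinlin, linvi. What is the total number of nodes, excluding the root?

Count nodes per top-level branch (shared prefixes stored once):
  'f'-branch (fenluka): 7 nodes
  'l'-branch (linvi): 5 nodes
  'r'-branch (rosarne): 7 nodes
  't'-branch (talinkafen, talinlin, talinven, torlin): 21 nodes
Sum: 40

40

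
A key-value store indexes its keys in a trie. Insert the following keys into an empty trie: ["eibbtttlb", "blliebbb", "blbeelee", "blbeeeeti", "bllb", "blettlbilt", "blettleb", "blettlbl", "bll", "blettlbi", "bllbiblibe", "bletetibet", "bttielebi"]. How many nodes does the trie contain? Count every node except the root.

59

For each word, the new-node count is its length minus the longest prefix already in the trie:
  "eibbtttlb" → 9 new (e, i, b, b, t, t, t, l, b)
  "blliebbb" → 8 new (b, l, l, i, e, b, b, b)
  "blbeelee" → prefix "bl" already present; 6 new (b, e, e, l, e, e)
  "blbeeeeti" → prefix "blbee" already present; 4 new (e, e, t, i)
  "bllb" → prefix "bll" already present; 1 new (b)
  "blettlbilt" → prefix "bl" already present; 8 new (e, t, t, l, b, i, l, t)
  "blettleb" → prefix "blettl" already present; 2 new (e, b)
  "blettlbl" → prefix "blettlb" already present; 1 new (l)
  "bll" → prefix "bll" already present; 0 new (none)
  "blettlbi" → prefix "blettlbi" already present; 0 new (none)
  "bllbiblibe" → prefix "bllb" already present; 6 new (i, b, l, i, b, e)
  "bletetibet" → prefix "blet" already present; 6 new (e, t, i, b, e, t)
  "bttielebi" → prefix "b" already present; 8 new (t, t, i, e, l, e, b, i)
Total nodes = 9 + 8 + 6 + 4 + 1 + 8 + 2 + 1 + 0 + 0 + 6 + 6 + 8 = 59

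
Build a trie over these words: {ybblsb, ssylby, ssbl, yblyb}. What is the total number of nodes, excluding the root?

17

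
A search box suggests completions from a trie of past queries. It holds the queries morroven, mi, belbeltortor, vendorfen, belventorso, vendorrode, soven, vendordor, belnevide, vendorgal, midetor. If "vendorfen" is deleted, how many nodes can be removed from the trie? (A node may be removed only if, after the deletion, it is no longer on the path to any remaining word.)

3

Walk "vendorfen" from the leaf back toward the root, removing each node that no remaining word uses.
The suffix "fen" (3 nodes) is used only by "vendorfen"; the node for "vendor" still has the child "r", so pruning stops there.
Nodes removed: 3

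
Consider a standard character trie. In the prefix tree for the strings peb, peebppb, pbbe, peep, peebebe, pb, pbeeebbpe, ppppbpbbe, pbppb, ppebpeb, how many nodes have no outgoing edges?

A leaf is a node with no children — equivalently, the end of a word that is not a proper prefix of any other stored word.
Those words: "pbbe", "pbeeebbpe", "pbppb", "peb", "peebebe", "peebppb", "peep", "ppebpeb", "ppppbpbbe"
Leaf count: 9

9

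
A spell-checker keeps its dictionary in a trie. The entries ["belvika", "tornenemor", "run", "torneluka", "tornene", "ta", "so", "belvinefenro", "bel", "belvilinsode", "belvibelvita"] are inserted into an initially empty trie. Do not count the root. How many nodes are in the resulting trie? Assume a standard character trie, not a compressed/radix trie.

48

For each word, the new-node count is its length minus the longest prefix already in the trie:
  "belvika" → 7 new (b, e, l, v, i, k, a)
  "tornenemor" → 10 new (t, o, r, n, e, n, e, m, o, r)
  "run" → 3 new (r, u, n)
  "torneluka" → prefix "torne" already present; 4 new (l, u, k, a)
  "tornene" → prefix "tornene" already present; 0 new (none)
  "ta" → prefix "t" already present; 1 new (a)
  "so" → 2 new (s, o)
  "belvinefenro" → prefix "belvi" already present; 7 new (n, e, f, e, n, r, o)
  "bel" → prefix "bel" already present; 0 new (none)
  "belvilinsode" → prefix "belvi" already present; 7 new (l, i, n, s, o, d, e)
  "belvibelvita" → prefix "belvi" already present; 7 new (b, e, l, v, i, t, a)
Total nodes = 7 + 10 + 3 + 4 + 0 + 1 + 2 + 7 + 0 + 7 + 7 = 48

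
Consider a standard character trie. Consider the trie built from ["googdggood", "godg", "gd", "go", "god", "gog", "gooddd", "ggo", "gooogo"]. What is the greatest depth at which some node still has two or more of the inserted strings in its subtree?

Equivalently: take the maximum, over all pairs, of their longest common prefix length.
"god" and "godg" agree on "god" (3 characters) before diverging; nothing deeper is shared.
Longest shared-prefix length: 3

3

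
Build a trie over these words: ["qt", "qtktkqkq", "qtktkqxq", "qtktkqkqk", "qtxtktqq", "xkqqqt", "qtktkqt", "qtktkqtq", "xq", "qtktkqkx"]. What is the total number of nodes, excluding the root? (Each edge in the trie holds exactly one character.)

27

For each word, the new-node count is its length minus the longest prefix already in the trie:
  "qt" → 2 new (q, t)
  "qtktkqkq" → prefix "qt" already present; 6 new (k, t, k, q, k, q)
  "qtktkqxq" → prefix "qtktkq" already present; 2 new (x, q)
  "qtktkqkqk" → prefix "qtktkqkq" already present; 1 new (k)
  "qtxtktqq" → prefix "qt" already present; 6 new (x, t, k, t, q, q)
  "xkqqqt" → 6 new (x, k, q, q, q, t)
  "qtktkqt" → prefix "qtktkq" already present; 1 new (t)
  "qtktkqtq" → prefix "qtktkqt" already present; 1 new (q)
  "xq" → prefix "x" already present; 1 new (q)
  "qtktkqkx" → prefix "qtktkqk" already present; 1 new (x)
Total nodes = 2 + 6 + 2 + 1 + 6 + 6 + 1 + 1 + 1 + 1 = 27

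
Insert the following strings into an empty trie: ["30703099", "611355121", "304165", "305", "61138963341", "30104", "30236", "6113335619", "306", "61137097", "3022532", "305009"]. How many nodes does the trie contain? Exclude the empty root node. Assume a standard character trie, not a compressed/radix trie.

Count nodes per top-level branch (shared prefixes stored once):
  '3'-branch (30104, 3022532, 30236, 304165, 305, 305009, 306, 30703099): 27 nodes
  '6'-branch (6113335619, 611355121, 61137097, 61138963341): 26 nodes
Sum: 53

53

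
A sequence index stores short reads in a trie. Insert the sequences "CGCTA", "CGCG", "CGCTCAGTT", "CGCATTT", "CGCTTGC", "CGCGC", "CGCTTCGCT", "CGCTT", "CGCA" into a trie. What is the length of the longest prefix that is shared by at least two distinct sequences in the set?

5

The deepest shared node is where two words last agree before diverging.
e.g. "CGCTT" and "CGCTTCGCT" share the prefix "CGCTT" of length 5; no pair shares a longer one.
Longest shared-prefix length: 5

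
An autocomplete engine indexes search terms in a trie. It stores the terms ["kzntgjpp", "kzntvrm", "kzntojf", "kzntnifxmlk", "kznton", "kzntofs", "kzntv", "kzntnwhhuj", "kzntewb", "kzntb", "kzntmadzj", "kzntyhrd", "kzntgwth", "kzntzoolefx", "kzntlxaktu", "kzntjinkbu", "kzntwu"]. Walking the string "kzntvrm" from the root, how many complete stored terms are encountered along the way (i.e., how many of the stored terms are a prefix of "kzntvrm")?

Walk "kzntvrm" from the root; an end-of-word marker is hit whenever a stored word is a prefix of "kzntvrm".
Prefixes of the query that are stored words: "kzntv", "kzntvrm"
Count: 2

2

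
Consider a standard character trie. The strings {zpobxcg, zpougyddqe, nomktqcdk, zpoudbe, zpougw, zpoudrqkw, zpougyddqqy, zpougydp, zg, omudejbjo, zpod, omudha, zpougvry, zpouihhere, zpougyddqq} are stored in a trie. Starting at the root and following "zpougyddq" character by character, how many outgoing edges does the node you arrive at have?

The children of the "zpougyddq" node are the distinct next characters among strings starting with "zpougyddq".
Characters that immediately follow "zpougyddq" among the stored strings: {e, q}.
That node has 2 child edges.

2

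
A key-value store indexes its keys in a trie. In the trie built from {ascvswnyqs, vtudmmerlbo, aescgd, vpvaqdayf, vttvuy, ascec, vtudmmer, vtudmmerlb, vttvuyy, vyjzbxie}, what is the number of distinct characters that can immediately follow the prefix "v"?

3

Walk "v" from the root, arriving at one node.
Characters that immediately follow "v" among the stored strings: {p, t, y}.
That node has 3 child edges.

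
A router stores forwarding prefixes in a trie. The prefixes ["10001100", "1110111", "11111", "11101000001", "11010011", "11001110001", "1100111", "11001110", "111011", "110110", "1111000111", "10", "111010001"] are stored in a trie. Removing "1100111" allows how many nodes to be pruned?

After clearing the end-marker at "1100111", prune upward until reaching a node still needed by another word.
Every node on "1100111" is still needed (e.g. by "11001110001"), so nothing is freed.
Nodes removed: 0

0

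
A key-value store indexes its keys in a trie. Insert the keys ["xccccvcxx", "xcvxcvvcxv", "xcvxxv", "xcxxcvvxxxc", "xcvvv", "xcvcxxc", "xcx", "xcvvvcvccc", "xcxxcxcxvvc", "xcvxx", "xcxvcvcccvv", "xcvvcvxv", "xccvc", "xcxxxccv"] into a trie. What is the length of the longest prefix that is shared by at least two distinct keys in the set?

The deepest shared node is where two words last agree before diverging.
e.g. "xcvvv" and "xcvvvcvccc" share the prefix "xcvvv" of length 5; no pair shares a longer one.
Longest shared-prefix length: 5

5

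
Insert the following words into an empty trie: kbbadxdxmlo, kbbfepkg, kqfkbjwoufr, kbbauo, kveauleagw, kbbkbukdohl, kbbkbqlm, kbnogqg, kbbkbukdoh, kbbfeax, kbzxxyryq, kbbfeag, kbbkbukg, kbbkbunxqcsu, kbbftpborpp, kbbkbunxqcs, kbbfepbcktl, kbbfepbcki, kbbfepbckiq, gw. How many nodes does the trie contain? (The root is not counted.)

Count nodes per top-level branch (shared prefixes stored once):
  'g'-branch (gw): 2 nodes
  'k'-branch (kbbadxdxmlo, kbbauo, kbbfeag, kbbfeax, kbbfepbcki, kbbfepbckiq, kbbfepbcktl, kbbfepkg, kbbftpborpp, kbbkbqlm, kbbkbukdoh, kbbkbukdohl, kbbkbukg, kbbkbunxqcs, kbbkbunxqcsu, kbnogqg, kbzxxyryq, kqfkbjwoufr, kveauleagw): 84 nodes
Sum: 86

86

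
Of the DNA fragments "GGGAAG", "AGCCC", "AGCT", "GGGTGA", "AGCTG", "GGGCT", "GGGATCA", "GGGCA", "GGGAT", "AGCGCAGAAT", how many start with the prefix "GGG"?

6

Walk to "GGG"; the words in its subtree are exactly those with that prefix.
Matches: "GGGAAG", "GGGAT", "GGGATCA", "GGGCA", "GGGCT", "GGGTGA"
Count: 6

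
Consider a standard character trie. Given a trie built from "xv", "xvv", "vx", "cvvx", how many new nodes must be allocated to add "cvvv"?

"cvv" is already a path in the trie; the remaining "v" must be added.
New nodes needed: |"cvvv"| − 3 = 4 − 3 = 1.

1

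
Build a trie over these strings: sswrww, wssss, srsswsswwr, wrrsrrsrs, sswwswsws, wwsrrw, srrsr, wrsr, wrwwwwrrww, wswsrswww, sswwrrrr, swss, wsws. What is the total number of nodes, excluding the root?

Insert word by word; a character creates a node only if that edge doesn't already exist:
  "sswrww" → 6 new (s, s, w, r, w, w)
  "wssss" → 5 new (w, s, s, s, s)
  "srsswsswwr" → prefix "s" already present; 9 new (r, s, s, w, s, s, w, w, r)
  "wrrsrrsrs" → prefix "w" already present; 8 new (r, r, s, r, r, s, r, s)
  "sswwswsws" → prefix "ssw" already present; 6 new (w, s, w, s, w, s)
  "wwsrrw" → prefix "w" already present; 5 new (w, s, r, r, w)
  "srrsr" → prefix "sr" already present; 3 new (r, s, r)
  "wrsr" → prefix "wr" already present; 2 new (s, r)
  "wrwwwwrrww" → prefix "wr" already present; 8 new (w, w, w, w, r, r, w, w)
  "wswsrswww" → prefix "ws" already present; 7 new (w, s, r, s, w, w, w)
  "sswwrrrr" → prefix "ssww" already present; 4 new (r, r, r, r)
  "swss" → prefix "s" already present; 3 new (w, s, s)
  "wsws" → prefix "wsws" already present; 0 new (none)
Total nodes = 6 + 5 + 9 + 8 + 6 + 5 + 3 + 2 + 8 + 7 + 4 + 3 + 0 = 66

66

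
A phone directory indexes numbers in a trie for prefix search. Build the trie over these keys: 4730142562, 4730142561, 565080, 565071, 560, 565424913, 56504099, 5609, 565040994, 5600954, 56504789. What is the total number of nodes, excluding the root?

Trie structure (* marks end of a word):
(root)
├─ 4
│  └─ 7
│     └─ 3
│        └─ 0
│           └─ 1
│              └─ 4
│                 └─ 2
│                    └─ 5
│                       └─ 6
│                          ├─ 1 *
│                          └─ 2 *
└─ 5
   └─ 6
      ├─ 0 *
      │  ├─ 0
      │  │  └─ 9
      │  │     └─ 5
      │  │        └─ 4 *
      │  └─ 9 *
      └─ 5
         ├─ 0
         │  ├─ 4
         │  │  ├─ 0
         │  │  │  └─ 9
         │  │  │     └─ 9 *
         │  │  │        └─ 4 *
         │  │  └─ 7
         │  │     └─ 8
         │  │        └─ 9 *
         │  ├─ 7
         │  │  └─ 1 *
         │  └─ 8
         │     └─ 0 *
         └─ 4
            └─ 2
               └─ 4
                  └─ 9
                     └─ 1
                        └─ 3 *
Counting every labelled node above: 39.

39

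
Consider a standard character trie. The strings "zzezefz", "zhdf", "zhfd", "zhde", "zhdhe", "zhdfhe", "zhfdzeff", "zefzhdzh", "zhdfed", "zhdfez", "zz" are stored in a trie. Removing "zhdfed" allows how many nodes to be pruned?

1

After clearing the end-marker at "zhdfed", prune upward until reaching a node still needed by another word.
The suffix "d" (1 node) is used only by "zhdfed"; the node for "zhdfe" still has the child "z", so pruning stops there.
Nodes removed: 1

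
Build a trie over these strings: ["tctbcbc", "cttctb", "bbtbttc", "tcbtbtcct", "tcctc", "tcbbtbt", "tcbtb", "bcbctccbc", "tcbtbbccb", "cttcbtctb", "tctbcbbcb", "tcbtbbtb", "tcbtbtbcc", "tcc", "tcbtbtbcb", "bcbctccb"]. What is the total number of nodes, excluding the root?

Trace insertions, counting only characters that open a new branch:
  "tctbcbc" → 7 new (t, c, t, b, c, b, c)
  "cttctb" → 6 new (c, t, t, c, t, b)
  "bbtbttc" → 7 new (b, b, t, b, t, t, c)
  "tcbtbtcct" → prefix "tc" already present; 7 new (b, t, b, t, c, c, t)
  "tcctc" → prefix "tc" already present; 3 new (c, t, c)
  "tcbbtbt" → prefix "tcb" already present; 4 new (b, t, b, t)
  "tcbtb" → prefix "tcbtb" already present; 0 new (none)
  "bcbctccbc" → prefix "b" already present; 8 new (c, b, c, t, c, c, b, c)
  "tcbtbbccb" → prefix "tcbtb" already present; 4 new (b, c, c, b)
  "cttcbtctb" → prefix "cttc" already present; 5 new (b, t, c, t, b)
  "tctbcbbcb" → prefix "tctbcb" already present; 3 new (b, c, b)
  "tcbtbbtb" → prefix "tcbtbb" already present; 2 new (t, b)
  "tcbtbtbcc" → prefix "tcbtbt" already present; 3 new (b, c, c)
  "tcc" → prefix "tcc" already present; 0 new (none)
  "tcbtbtbcb" → prefix "tcbtbtbc" already present; 1 new (b)
  "bcbctccb" → prefix "bcbctccb" already present; 0 new (none)
Total nodes = 7 + 6 + 7 + 7 + 3 + 4 + 0 + 8 + 4 + 5 + 3 + 2 + 3 + 0 + 1 + 0 = 60

60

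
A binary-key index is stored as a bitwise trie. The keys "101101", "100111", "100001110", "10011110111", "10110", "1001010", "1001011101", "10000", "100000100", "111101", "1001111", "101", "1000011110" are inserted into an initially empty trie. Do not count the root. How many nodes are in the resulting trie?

39

For each word, the new-node count is its length minus the longest prefix already in the trie:
  "101101" → 6 new (1, 0, 1, 1, 0, 1)
  "100111" → prefix "10" already present; 4 new (0, 1, 1, 1)
  "100001110" → prefix "100" already present; 6 new (0, 0, 1, 1, 1, 0)
  "10011110111" → prefix "100111" already present; 5 new (1, 0, 1, 1, 1)
  "10110" → prefix "10110" already present; 0 new (none)
  "1001010" → prefix "1001" already present; 3 new (0, 1, 0)
  "1001011101" → prefix "100101" already present; 4 new (1, 1, 0, 1)
  "10000" → prefix "10000" already present; 0 new (none)
  "100000100" → prefix "10000" already present; 4 new (0, 1, 0, 0)
  "111101" → prefix "1" already present; 5 new (1, 1, 1, 0, 1)
  "1001111" → prefix "1001111" already present; 0 new (none)
  "101" → prefix "101" already present; 0 new (none)
  "1000011110" → prefix "10000111" already present; 2 new (1, 0)
Total nodes = 6 + 4 + 6 + 5 + 0 + 3 + 4 + 0 + 4 + 5 + 0 + 0 + 2 = 39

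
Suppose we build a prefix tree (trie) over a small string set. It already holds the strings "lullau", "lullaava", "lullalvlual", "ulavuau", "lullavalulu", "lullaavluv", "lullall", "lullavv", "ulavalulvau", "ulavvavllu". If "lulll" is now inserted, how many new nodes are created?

Walking "lulll" from the root, the first 4 characters ("lull") follow existing edges; "l" is the first miss.
Each of the 1 remaining characters creates one node.

1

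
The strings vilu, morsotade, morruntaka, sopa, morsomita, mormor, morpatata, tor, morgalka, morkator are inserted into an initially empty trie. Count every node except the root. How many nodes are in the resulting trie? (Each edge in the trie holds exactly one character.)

50

For each word, the new-node count is its length minus the longest prefix already in the trie:
  "vilu" → 4 new (v, i, l, u)
  "morsotade" → 9 new (m, o, r, s, o, t, a, d, e)
  "morruntaka" → prefix "mor" already present; 7 new (r, u, n, t, a, k, a)
  "sopa" → 4 new (s, o, p, a)
  "morsomita" → prefix "morso" already present; 4 new (m, i, t, a)
  "mormor" → prefix "mor" already present; 3 new (m, o, r)
  "morpatata" → prefix "mor" already present; 6 new (p, a, t, a, t, a)
  "tor" → 3 new (t, o, r)
  "morgalka" → prefix "mor" already present; 5 new (g, a, l, k, a)
  "morkator" → prefix "mor" already present; 5 new (k, a, t, o, r)
Total nodes = 4 + 9 + 7 + 4 + 4 + 3 + 6 + 3 + 5 + 5 = 50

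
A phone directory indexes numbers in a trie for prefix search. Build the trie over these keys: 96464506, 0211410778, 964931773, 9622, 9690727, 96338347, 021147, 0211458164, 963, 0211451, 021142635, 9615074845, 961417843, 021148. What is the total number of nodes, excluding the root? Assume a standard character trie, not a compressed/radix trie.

Insert word by word; a character creates a node only if that edge doesn't already exist:
  "96464506" → 8 new (9, 6, 4, 6, 4, 5, 0, 6)
  "0211410778" → 10 new (0, 2, 1, 1, 4, 1, 0, 7, 7, 8)
  "964931773" → prefix "964" already present; 6 new (9, 3, 1, 7, 7, 3)
  "9622" → prefix "96" already present; 2 new (2, 2)
  "9690727" → prefix "96" already present; 5 new (9, 0, 7, 2, 7)
  "96338347" → prefix "96" already present; 6 new (3, 3, 8, 3, 4, 7)
  "021147" → prefix "02114" already present; 1 new (7)
  "0211458164" → prefix "02114" already present; 5 new (5, 8, 1, 6, 4)
  "963" → prefix "963" already present; 0 new (none)
  "0211451" → prefix "021145" already present; 1 new (1)
  "021142635" → prefix "02114" already present; 4 new (2, 6, 3, 5)
  "9615074845" → prefix "96" already present; 8 new (1, 5, 0, 7, 4, 8, 4, 5)
  "961417843" → prefix "961" already present; 6 new (4, 1, 7, 8, 4, 3)
  "021148" → prefix "02114" already present; 1 new (8)
Total nodes = 8 + 10 + 6 + 2 + 5 + 6 + 1 + 5 + 0 + 1 + 4 + 8 + 6 + 1 = 63

63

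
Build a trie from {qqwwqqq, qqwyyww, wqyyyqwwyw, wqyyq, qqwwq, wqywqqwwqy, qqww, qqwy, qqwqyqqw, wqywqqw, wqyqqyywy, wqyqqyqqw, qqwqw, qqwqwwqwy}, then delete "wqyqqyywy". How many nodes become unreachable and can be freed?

3

After clearing the end-marker at "wqyqqyywy", prune upward until reaching a node still needed by another word.
The suffix "ywy" (3 nodes) is used only by "wqyqqyywy"; the node for "wqyqqy" still has the child "q", so pruning stops there.
Nodes removed: 3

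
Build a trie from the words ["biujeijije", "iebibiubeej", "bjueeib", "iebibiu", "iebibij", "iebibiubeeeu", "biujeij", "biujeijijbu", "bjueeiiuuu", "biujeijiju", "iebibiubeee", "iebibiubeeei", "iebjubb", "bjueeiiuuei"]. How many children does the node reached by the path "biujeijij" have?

Walk "biujeijij" from the root, arriving at one node.
Characters that immediately follow "biujeijij" among the stored strings: {b, e, u}.
That node has 3 child edges.

3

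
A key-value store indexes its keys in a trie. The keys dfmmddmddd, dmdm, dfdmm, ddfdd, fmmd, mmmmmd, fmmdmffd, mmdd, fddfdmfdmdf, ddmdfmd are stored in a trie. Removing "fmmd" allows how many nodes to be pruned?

A node on "fmmd"'s path can go only if nothing else ends at it or branches off below it.
Every node on "fmmd" is still needed (e.g. by "fmmdmffd"), so nothing is freed.
Nodes removed: 0

0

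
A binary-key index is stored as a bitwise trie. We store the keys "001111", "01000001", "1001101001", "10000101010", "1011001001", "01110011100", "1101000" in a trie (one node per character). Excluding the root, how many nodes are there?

54

Insert word by word; a character creates a node only if that edge doesn't already exist:
  "001111" → 6 new (0, 0, 1, 1, 1, 1)
  "01000001" → prefix "0" already present; 7 new (1, 0, 0, 0, 0, 0, 1)
  "1001101001" → 10 new (1, 0, 0, 1, 1, 0, 1, 0, 0, 1)
  "10000101010" → prefix "100" already present; 8 new (0, 0, 1, 0, 1, 0, 1, 0)
  "1011001001" → prefix "10" already present; 8 new (1, 1, 0, 0, 1, 0, 0, 1)
  "01110011100" → prefix "01" already present; 9 new (1, 1, 0, 0, 1, 1, 1, 0, 0)
  "1101000" → prefix "1" already present; 6 new (1, 0, 1, 0, 0, 0)
Total nodes = 6 + 7 + 10 + 8 + 8 + 9 + 6 = 54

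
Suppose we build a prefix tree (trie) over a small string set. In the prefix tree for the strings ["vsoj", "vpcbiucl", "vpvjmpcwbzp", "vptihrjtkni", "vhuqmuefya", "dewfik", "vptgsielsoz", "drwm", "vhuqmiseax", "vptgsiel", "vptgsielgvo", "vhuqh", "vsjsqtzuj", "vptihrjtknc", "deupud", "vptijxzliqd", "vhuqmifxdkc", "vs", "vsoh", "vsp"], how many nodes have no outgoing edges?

18

A leaf is a node with no children — equivalently, the end of a word that is not a proper prefix of any other stored word.
Those words: "deupud", "dewfik", "drwm", "vhuqh", "vhuqmifxdkc", "vhuqmiseax", "vhuqmuefya", "vpcbiucl", "vptgsielgvo", "vptgsielsoz", "vptihrjtknc", "vptihrjtkni", "vptijxzliqd", "vpvjmpcwbzp", "vsjsqtzuj", "vsoh", "vsoj", "vsp"
Leaf count: 18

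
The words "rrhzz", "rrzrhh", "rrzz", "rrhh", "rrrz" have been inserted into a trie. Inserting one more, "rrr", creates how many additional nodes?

0

"rrr" is already a full path in the trie; only an end-marker is added.
No new nodes are needed: 0.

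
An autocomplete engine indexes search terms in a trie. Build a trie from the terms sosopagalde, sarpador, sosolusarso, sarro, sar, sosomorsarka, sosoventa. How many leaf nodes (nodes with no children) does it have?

6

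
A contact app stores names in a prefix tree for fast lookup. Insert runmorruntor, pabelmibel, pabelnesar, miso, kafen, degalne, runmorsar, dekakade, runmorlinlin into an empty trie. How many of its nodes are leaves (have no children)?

9

Leaves are exactly the stored words that no other stored word extends.
Those words: "degalne", "dekakade", "kafen", "miso", "pabelmibel", "pabelnesar", "runmorlinlin", "runmorruntor", "runmorsar"
Leaf count: 9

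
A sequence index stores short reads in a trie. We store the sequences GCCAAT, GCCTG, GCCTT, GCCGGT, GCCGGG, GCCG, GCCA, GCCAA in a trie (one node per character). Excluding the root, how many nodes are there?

Count nodes per top-level branch (shared prefixes stored once):
  'G'-branch (GCCA, GCCAA, GCCAAT, GCCG, GCCGGG, GCCGGT, GCCTG, GCCTT): 13 nodes
Sum: 13

13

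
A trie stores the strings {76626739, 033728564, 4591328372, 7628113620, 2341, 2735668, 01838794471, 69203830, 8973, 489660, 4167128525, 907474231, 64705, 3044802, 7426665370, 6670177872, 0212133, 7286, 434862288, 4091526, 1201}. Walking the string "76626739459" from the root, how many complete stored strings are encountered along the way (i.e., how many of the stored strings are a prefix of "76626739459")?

Walk "76626739459" from the root; an end-of-word marker is hit whenever a stored word is a prefix of "76626739459".
Prefixes of the query that are stored words: "76626739"
Count: 1

1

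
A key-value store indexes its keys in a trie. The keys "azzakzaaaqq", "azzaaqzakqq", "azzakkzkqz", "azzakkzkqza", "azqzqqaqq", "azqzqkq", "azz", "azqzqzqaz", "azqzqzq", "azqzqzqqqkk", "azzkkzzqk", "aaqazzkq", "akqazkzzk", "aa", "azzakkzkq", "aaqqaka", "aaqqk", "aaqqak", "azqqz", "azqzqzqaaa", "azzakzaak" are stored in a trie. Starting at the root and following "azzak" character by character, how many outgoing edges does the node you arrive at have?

Follow the path "azzak" to its node, then look at its outgoing edges.
Characters that immediately follow "azzak" among the stored strings: {k, z}.
That node has 2 child edges.

2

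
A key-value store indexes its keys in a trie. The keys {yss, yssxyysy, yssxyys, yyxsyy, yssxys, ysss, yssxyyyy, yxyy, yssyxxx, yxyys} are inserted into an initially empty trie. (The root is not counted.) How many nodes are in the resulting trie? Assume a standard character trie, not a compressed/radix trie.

Count nodes per top-level branch (shared prefixes stored once):
  'y'-branch (yss, ysss, yssxys, yssxyys, yssxyysy, yssxyyyy, yssyxxx, yxyy, yxyys, yyxsyy): 25 nodes
Sum: 25

25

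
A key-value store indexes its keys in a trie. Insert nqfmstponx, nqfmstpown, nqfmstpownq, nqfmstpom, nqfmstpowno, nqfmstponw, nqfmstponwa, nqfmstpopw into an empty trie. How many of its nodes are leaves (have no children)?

A leaf is a node with no children — equivalently, the end of a word that is not a proper prefix of any other stored word.
Those words: "nqfmstpom", "nqfmstponwa", "nqfmstponx", "nqfmstpopw", "nqfmstpowno", "nqfmstpownq"
Leaf count: 6

6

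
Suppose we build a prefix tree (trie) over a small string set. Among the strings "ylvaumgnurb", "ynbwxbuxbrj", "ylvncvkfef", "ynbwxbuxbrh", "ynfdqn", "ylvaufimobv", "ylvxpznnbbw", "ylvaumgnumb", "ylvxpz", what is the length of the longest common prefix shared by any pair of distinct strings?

The deepest shared node is where two words last agree before diverging.
"ynbwxbuxbrh" and "ynbwxbuxbrj" agree on "ynbwxbuxbr" (10 characters) before diverging; nothing deeper is shared.
Longest shared-prefix length: 10

10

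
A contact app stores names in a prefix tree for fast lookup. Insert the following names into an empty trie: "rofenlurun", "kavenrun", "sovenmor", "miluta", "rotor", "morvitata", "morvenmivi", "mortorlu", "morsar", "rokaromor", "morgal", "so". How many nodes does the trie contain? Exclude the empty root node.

67

Trace insertions, counting only characters that open a new branch:
  "rofenlurun" → 10 new (r, o, f, e, n, l, u, r, u, n)
  "kavenrun" → 8 new (k, a, v, e, n, r, u, n)
  "sovenmor" → 8 new (s, o, v, e, n, m, o, r)
  "miluta" → 6 new (m, i, l, u, t, a)
  "rotor" → prefix "ro" already present; 3 new (t, o, r)
  "morvitata" → prefix "m" already present; 8 new (o, r, v, i, t, a, t, a)
  "morvenmivi" → prefix "morv" already present; 6 new (e, n, m, i, v, i)
  "mortorlu" → prefix "mor" already present; 5 new (t, o, r, l, u)
  "morsar" → prefix "mor" already present; 3 new (s, a, r)
  "rokaromor" → prefix "ro" already present; 7 new (k, a, r, o, m, o, r)
  "morgal" → prefix "mor" already present; 3 new (g, a, l)
  "so" → prefix "so" already present; 0 new (none)
Total nodes = 10 + 8 + 8 + 6 + 3 + 8 + 6 + 5 + 3 + 7 + 3 + 0 = 67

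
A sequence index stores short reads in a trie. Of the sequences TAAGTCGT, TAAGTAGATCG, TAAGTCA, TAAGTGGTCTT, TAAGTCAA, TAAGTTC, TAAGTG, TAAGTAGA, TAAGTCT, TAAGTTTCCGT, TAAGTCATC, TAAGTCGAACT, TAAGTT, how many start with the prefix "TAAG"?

13

Filter for entries beginning with "TAAG":
Words under "TAAG": TAAGTAGA, TAAGTAGATCG, TAAGTCA, TAAGTCAA, TAAGTCATC, TAAGTCGAACT, TAAGTCGT, TAAGTCT, TAAGTG, TAAGTGGTCTT, TAAGTT, TAAGTTC, TAAGTTTCCGT
Count: 13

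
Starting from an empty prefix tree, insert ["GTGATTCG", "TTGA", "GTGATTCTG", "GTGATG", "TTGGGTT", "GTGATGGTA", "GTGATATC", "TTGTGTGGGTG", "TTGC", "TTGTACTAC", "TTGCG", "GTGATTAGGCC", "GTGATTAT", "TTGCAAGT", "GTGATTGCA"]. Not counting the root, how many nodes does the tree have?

Insert word by word; a character creates a node only if that edge doesn't already exist:
  "GTGATTCG" → 8 new (G, T, G, A, T, T, C, G)
  "TTGA" → 4 new (T, T, G, A)
  "GTGATTCTG" → prefix "GTGATTC" already present; 2 new (T, G)
  "GTGATG" → prefix "GTGAT" already present; 1 new (G)
  "TTGGGTT" → prefix "TTG" already present; 4 new (G, G, T, T)
  "GTGATGGTA" → prefix "GTGATG" already present; 3 new (G, T, A)
  "GTGATATC" → prefix "GTGAT" already present; 3 new (A, T, C)
  "TTGTGTGGGTG" → prefix "TTG" already present; 8 new (T, G, T, G, G, G, T, G)
  "TTGC" → prefix "TTG" already present; 1 new (C)
  "TTGTACTAC" → prefix "TTGT" already present; 5 new (A, C, T, A, C)
  "TTGCG" → prefix "TTGC" already present; 1 new (G)
  "GTGATTAGGCC" → prefix "GTGATT" already present; 5 new (A, G, G, C, C)
  "GTGATTAT" → prefix "GTGATTA" already present; 1 new (T)
  "TTGCAAGT" → prefix "TTGC" already present; 4 new (A, A, G, T)
  "GTGATTGCA" → prefix "GTGATT" already present; 3 new (G, C, A)
Total nodes = 8 + 4 + 2 + 1 + 4 + 3 + 3 + 8 + 1 + 5 + 1 + 5 + 1 + 4 + 3 = 53

53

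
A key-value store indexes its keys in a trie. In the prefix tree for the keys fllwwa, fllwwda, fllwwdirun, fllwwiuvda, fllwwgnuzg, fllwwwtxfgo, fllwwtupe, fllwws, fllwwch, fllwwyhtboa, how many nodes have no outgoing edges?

Leaves are exactly the stored words that no other stored word extends.
Those words: "fllwwa", "fllwwch", "fllwwda", "fllwwdirun", "fllwwgnuzg", "fllwwiuvda", "fllwws", "fllwwtupe", "fllwwwtxfgo", "fllwwyhtboa"
Leaf count: 10

10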